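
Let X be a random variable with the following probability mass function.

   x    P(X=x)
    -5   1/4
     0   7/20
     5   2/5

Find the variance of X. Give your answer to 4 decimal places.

15.6875

E[X] = (1/4)·(-5) + (7/20)·0 + (2/5)·5 = 3/4
E[X²] = (1/4)·25 + (7/20)·0 + (2/5)·25 = 65/4
Var(X) = 65/4 − (3/4)² = 251/16 ≈ 15.6875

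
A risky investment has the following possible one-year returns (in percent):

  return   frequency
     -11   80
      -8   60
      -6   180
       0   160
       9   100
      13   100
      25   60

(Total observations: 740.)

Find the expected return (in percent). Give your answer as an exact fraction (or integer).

Total = 740, so P(return=-11) = 80/740, etc.
E[X] = (4/37)·(-11) + (3/37)·(-8) + (9/37)·(-6) + (8/37)·0 + (5/37)·9 + (5/37)·13 + (3/37)·25
     = 63/37

63/37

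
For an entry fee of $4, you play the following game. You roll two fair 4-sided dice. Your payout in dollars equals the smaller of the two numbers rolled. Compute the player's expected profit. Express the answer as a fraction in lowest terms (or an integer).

-17/8 dollars

Distribution of the smaller of the two numbers rolled: 1 w.p. 7/16, 2 w.p. 5/16, 3 w.p. 3/16, 4 w.p. 1/16
E[payout] = (7/16)·1 + (5/16)·2 + (3/16)·3 + (1/16)·4 = 15/8
Expected profit = 15/8 − 4 = -17/8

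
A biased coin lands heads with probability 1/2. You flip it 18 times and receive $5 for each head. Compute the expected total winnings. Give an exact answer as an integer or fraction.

E[#heads] = 18·1/2 = 9 (linearity over flips).
E[winnings] = 5·9 = 45.

$45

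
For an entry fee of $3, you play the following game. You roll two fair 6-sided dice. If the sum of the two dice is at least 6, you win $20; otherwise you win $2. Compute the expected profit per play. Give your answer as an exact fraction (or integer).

$12

E[payout] = (5/18)·2 + (13/18)·20 = 15
Expected profit = 15 − 3 = 12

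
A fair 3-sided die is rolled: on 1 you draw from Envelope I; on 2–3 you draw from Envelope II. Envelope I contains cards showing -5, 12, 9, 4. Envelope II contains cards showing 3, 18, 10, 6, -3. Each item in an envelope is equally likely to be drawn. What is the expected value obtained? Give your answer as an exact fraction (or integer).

31/5

E[X | Envelope I] = (-5 + 12 + 9 + 4)/4 = 5
E[X | Envelope II] = (3 + 18 + 10 + 6 − 3)/5 = 34/5
E[X] = (1/3)·5 + (2/3)·34/5 = 31/5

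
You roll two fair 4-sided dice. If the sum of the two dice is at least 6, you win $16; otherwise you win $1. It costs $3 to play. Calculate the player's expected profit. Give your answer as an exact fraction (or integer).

29/8 dollars

E[payout] = (5/8)·1 + (3/8)·16 = 53/8
Expected profit = 53/8 − 3 = 29/8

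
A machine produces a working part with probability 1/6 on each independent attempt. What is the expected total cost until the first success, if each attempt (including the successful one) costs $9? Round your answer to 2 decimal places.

E[#attempts] = 1/p = 6; E[cost] = 9·6 = 54.
≈ 54.00

$54.00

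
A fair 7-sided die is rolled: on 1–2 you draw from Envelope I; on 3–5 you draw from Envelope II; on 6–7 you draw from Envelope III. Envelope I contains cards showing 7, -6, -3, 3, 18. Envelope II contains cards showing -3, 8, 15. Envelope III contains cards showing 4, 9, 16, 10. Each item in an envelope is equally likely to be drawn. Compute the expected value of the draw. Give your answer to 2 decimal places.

E[X | Envelope I] = (7 − 6 − 3 + 3 + 18)/5 = 19/5
E[X | Envelope II] = (-3 + 8 + 15)/3 = 20/3
E[X | Envelope III] = (4 + 9 + 16 + 10)/4 = 39/4
E[X] = (2/7)·19/5 + (3/7)·20/3 + (2/7)·39/4 = 471/70 ≈ 6.73

6.73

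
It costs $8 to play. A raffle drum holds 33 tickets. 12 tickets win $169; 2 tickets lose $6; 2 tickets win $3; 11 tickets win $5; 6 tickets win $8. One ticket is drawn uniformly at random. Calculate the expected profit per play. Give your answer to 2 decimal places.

E[payout] = (12/33)·169 + (2/33)·(-6) + (2/33)·3 + (11/33)·5 + (6/33)·8 = 2125/33
Expected profit = 2125/33 − 8 = 1861/33 ≈ $56.39

$56.39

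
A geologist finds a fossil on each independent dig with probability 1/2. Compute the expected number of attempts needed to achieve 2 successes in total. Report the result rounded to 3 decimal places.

4.000

By linearity (sum of 2 independent geometric waits), E[trials] = 2/p = 2/(1/2) = 4.
≈ 4.000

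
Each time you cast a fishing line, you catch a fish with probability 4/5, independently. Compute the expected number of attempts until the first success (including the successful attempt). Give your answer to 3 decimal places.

1.250

For a geometric distribution, E[trials] = 1/p = 1/(4/5) = 5/4.
≈ 1.250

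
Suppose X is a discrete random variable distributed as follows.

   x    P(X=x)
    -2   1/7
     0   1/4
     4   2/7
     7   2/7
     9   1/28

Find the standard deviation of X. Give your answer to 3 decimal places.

3.454

E[X] = 89/28, E[X²] = 617/28
Var(X) = E[X²] − (E[X])² = 617/28 − 7921/784 = 9355/784
SD(X) = √(9355/784) ≈ 3.454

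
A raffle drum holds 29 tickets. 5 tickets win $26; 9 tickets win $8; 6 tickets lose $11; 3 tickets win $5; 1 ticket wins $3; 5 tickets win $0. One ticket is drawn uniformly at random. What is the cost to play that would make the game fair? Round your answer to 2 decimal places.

E[payout] = (5/29)·26 + (9/29)·8 + (6/29)·(-11) + (3/29)·5 + (1/29)·3 + (5/29)·0 = 154/29
Fair fee = E[payout] = 154/29 ≈ $5.31

$5.31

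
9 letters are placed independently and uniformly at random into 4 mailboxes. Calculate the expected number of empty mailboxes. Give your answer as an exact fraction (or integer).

19683/65536

Let Xⱼ=1 if mailbox j is empty. P(Xⱼ=1) = ((4-1)/4)^9 = 19683/262144.
By linearity, E[#empty] = 4·19683/262144 = 19683/65536.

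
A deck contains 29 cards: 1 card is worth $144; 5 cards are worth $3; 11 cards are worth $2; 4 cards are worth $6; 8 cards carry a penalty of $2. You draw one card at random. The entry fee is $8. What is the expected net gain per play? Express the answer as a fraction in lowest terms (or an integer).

-43/29 dollars

E[payout] = (1/29)·144 + (5/29)·3 + (11/29)·2 + (4/29)·6 + (8/29)·(-2) = 189/29
Expected profit = 189/29 − 8 = -43/29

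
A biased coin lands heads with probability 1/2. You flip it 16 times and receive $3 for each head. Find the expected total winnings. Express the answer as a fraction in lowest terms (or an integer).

$24

E[#heads] = 16·1/2 = 8 (linearity over flips).
E[winnings] = 3·8 = 24.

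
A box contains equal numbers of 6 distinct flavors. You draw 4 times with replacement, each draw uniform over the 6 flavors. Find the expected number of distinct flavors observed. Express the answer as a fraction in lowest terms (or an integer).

Let Xⱼ=1 if type j appears at least once. P(Xⱼ=1) = 1 − ((6−1)/6)^4 = 671/1296.
E[#distinct] = 6·671/1296 = 671/216.

671/216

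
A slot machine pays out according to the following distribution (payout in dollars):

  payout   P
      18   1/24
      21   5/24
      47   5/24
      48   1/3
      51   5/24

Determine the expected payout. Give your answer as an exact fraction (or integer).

E[X] = (1/24)·18 + (5/24)·21 + (5/24)·47 + (1/3)·48 + (5/24)·51
     = 997/24

997/24 dollars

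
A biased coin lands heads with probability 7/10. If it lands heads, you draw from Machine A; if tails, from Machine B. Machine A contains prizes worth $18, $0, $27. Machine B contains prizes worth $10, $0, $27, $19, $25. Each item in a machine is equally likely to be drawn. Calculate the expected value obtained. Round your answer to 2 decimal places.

E[X | Machine A] = (18 + 0 + 27)/3 = 15
E[X | Machine B] = (10 + 0 + 27 + 19 + 25)/5 = 81/5
E[X] = (7/10)·15 + (3/10)·81/5 = 384/25 ≈ 15.36

$15.36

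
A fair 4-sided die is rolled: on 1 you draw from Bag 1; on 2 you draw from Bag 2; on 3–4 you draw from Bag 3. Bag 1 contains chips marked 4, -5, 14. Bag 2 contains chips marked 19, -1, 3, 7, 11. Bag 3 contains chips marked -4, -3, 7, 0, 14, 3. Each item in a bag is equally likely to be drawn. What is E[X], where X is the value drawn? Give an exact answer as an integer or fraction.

89/20

E[X | Bag 1] = (4 − 5 + 14)/3 = 13/3
E[X | Bag 2] = (19 − 1 + 3 + 7 + 11)/5 = 39/5
E[X | Bag 3] = (-4 − 3 + 7 + 0 + 14 + 3)/6 = 17/6
E[X] = (1/4)·13/3 + (1/4)·39/5 + (1/2)·17/6 = 89/20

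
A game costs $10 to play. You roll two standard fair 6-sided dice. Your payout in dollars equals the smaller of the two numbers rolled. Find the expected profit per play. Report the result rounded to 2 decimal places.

Distribution of the smaller of the two numbers rolled: 1 w.p. 11/36, 2 w.p. 1/4, 3 w.p. 7/36, 4 w.p. 5/36, 5 w.p. 1/12, 6 w.p. 1/36
E[payout] = (11/36)·1 + (1/4)·2 + (7/36)·3 + (5/36)·4 + (1/12)·5 + (1/36)·6 = 91/36
Expected profit = 91/36 − 10 = -269/36 ≈ -$7.47

-$7.47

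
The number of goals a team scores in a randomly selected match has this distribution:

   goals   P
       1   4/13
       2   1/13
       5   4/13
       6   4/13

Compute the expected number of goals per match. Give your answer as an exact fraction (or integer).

E[X] = (4/13)·1 + (1/13)·2 + (4/13)·5 + (4/13)·6
     = 50/13

50/13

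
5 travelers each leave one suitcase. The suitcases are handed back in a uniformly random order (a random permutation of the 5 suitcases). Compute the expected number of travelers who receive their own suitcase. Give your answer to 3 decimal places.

1.000

Let Xᵢ = 1 if person i gets their own suitcase. For each i, P(Xᵢ=1) = 1/5.
By linearity of expectation, E[X₁+…+X_5] = 5·(1/5) = 1.
≈ 1.000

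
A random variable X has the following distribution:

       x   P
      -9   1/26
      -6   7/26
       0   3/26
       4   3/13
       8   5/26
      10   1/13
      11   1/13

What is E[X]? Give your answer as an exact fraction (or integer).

55/26

E[X] = (1/26)·(-9) + (7/26)·(-6) + (3/26)·0 + (3/13)·4 + (5/26)·8 + (1/13)·10 + (1/13)·11
     = 55/26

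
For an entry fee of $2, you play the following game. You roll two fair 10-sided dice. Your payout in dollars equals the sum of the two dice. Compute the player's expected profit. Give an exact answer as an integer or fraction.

Distribution of the sum of the two dice: 2 w.p. 1/100, 3 w.p. 1/50, 4 w.p. 3/100, 5 w.p. 1/25, 6 w.p. 1/20, 7 w.p. 3/50, …
E[payout] = (1/100)·2 + (1/50)·3 + (3/100)·4 + (1/25)·5 + (1/20)·6 + (3/50)·7 + (7/100)·8 + (2/25)·9 + (9/100)·10 + (1/10)·11 + (9/100)·12 + (2/25)·13 + (7/100)·14 + (3/50)·15 + (1/20)·16 + (1/25)·17 + (3/100)·18 + (1/50)·19 + (1/100)·20 = 11
Expected profit = 11 − 2 = 9

$9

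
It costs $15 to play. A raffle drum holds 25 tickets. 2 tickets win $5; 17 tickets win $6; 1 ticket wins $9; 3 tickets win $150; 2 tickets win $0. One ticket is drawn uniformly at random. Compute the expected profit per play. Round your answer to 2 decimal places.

$7.84

E[payout] = (2/25)·5 + (17/25)·6 + (1/25)·9 + (3/25)·150 + (2/25)·0 = 571/25
Expected profit = 571/25 − 15 = 196/25 ≈ $7.84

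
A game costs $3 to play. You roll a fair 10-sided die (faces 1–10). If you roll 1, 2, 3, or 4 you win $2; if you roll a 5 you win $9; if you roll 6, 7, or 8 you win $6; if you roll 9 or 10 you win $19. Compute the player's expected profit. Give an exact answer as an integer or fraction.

E[payout] = (2/5)·2 + (3/10)·6 + (1/10)·9 + (1/5)·19 = 73/10
Expected profit = 73/10 − 3 = 43/10

43/10 dollars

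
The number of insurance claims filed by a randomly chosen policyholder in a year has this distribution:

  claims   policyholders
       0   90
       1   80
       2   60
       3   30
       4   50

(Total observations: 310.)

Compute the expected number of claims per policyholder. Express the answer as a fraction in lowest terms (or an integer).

49/31

Total = 310, so P(claims=0) = 90/310, etc.
E[X] = (9/31)·0 + (8/31)·1 + (6/31)·2 + (3/31)·3 + (5/31)·4
     = 49/31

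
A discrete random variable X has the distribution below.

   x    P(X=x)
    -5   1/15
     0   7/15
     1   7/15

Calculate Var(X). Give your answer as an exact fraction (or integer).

476/225

E[X] = (1/15)·(-5) + (7/15)·0 + (7/15)·1 = 2/15
E[X²] = (1/15)·25 + (7/15)·0 + (7/15)·1 = 32/15
Var(X) = 32/15 − (2/15)² = 476/225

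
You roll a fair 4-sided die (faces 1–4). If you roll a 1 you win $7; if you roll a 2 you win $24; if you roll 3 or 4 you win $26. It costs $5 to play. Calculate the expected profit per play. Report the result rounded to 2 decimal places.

E[payout] = (1/4)·7 + (1/4)·24 + (1/2)·26 = 83/4
Expected profit = 83/4 − 5 = 63/4 ≈ $15.75

$15.75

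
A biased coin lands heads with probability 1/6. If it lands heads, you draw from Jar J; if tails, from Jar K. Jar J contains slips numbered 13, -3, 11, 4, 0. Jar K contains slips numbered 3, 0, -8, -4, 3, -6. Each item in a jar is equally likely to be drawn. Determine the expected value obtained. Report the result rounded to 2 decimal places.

E[X | Jar J] = (13 − 3 + 11 + 4 + 0)/5 = 5
E[X | Jar K] = (3 + 0 − 8 − 4 + 3 − 6)/6 = -2
E[X] = (1/6)·5 + (5/6)·(-2) = -5/6 ≈ -0.83

-0.83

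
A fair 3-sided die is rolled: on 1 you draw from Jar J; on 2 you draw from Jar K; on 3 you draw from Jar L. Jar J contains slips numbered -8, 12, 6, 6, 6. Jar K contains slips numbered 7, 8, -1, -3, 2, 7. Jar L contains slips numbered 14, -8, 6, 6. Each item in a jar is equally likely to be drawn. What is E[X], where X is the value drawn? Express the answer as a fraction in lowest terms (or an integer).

367/90

E[X | Jar J] = (-8 + 12 + 6 + 6 + 6)/5 = 22/5
E[X | Jar K] = (7 + 8 − 1 − 3 + 2 + 7)/6 = 10/3
E[X | Jar L] = (14 − 8 + 6 + 6)/4 = 9/2
E[X] = (1/3)·22/5 + (1/3)·10/3 + (1/3)·9/2 = 367/90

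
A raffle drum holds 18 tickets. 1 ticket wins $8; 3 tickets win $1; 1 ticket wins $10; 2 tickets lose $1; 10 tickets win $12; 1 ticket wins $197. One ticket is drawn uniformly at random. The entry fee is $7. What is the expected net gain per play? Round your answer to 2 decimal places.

E[payout] = (1/18)·8 + (3/18)·1 + (1/18)·10 + (2/18)·(-1) + (10/18)·12 + (1/18)·197 = 56/3
Expected profit = 56/3 − 7 = 35/3 ≈ $11.67

$11.67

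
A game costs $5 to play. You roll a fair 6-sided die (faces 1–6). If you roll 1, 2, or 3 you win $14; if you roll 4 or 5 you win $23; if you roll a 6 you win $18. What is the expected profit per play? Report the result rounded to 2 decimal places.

E[payout] = (1/2)·14 + (1/6)·18 + (1/3)·23 = 53/3
Expected profit = 53/3 − 5 = 38/3 ≈ $12.67

$12.67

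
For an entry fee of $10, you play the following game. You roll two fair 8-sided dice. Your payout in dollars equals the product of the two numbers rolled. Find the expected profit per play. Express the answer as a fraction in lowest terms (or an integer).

41/4 dollars

Distribution of the product of the two numbers rolled: 1 w.p. 1/64, 2 w.p. 1/32, 3 w.p. 1/32, 4 w.p. 3/64, 5 w.p. 1/32, 6 w.p. 1/16, …
E[payout] = (1/64)·1 + (1/32)·2 + (1/32)·3 + (3/64)·4 + (1/32)·5 + (1/16)·6 + (1/32)·7 + (1/16)·8 + (1/64)·9 + (1/32)·10 + (1/16)·12 + (1/32)·14 + (1/32)·15 + (3/64)·16 + (1/32)·18 + (1/32)·20 + (1/32)·21 + (1/16)·24 + (1/64)·25 + (1/32)·28 + (1/32)·30 + (1/32)·32 + (1/32)·35 + (1/64)·36 + (1/32)·40 + (1/32)·42 + (1/32)·48 + (1/64)·49 + (1/32)·56 + (1/64)·64 = 81/4
Expected profit = 81/4 − 10 = 41/4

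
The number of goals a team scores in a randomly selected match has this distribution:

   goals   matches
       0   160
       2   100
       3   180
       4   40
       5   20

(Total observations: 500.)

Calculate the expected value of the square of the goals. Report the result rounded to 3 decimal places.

6.320

Total = 500, so P(goals=0) = 160/500, etc.
E[X²] = (8/25)·0 + (1/5)·4 + (9/25)·9 + (2/25)·16 + (1/25)·25
     = 158/25 ≈ 6.320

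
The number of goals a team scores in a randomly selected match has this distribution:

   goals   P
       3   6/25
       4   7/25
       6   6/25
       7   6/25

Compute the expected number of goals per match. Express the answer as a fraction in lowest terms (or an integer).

124/25

E[X] = (6/25)·3 + (7/25)·4 + (6/25)·6 + (6/25)·7
     = 124/25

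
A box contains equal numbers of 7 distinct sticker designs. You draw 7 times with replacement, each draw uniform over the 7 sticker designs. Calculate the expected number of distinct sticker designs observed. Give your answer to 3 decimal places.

4.621

Let Xⱼ=1 if type j appears at least once. P(Xⱼ=1) = 1 − ((7−1)/7)^7 = 543607/823543.
E[#distinct] = 7·543607/823543 = 543607/117649.
≈ 4.621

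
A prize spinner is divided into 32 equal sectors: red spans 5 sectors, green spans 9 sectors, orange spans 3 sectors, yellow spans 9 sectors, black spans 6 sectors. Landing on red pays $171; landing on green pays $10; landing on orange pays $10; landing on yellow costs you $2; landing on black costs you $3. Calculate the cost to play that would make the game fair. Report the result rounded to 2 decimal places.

E[payout] = (5/32)·171 + (9/32)·10 + (3/32)·10 + (9/32)·(-2) + (6/32)·(-3) = 939/32
Fair fee = E[payout] = 939/32 ≈ $29.34

$29.34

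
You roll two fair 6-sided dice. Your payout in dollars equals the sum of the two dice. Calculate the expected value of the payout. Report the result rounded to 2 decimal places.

Distribution of the sum of the two dice: 2 w.p. 1/36, 3 w.p. 1/18, 4 w.p. 1/12, 5 w.p. 1/9, 6 w.p. 5/36, 7 w.p. 1/6, …
E[payout] = (1/36)·2 + (1/18)·3 + (1/12)·4 + (1/9)·5 + (5/36)·6 + (1/6)·7 + (5/36)·8 + (1/9)·9 + (1/12)·10 + (1/18)·11 + (1/36)·12 = 7
≈ $7.00

$7.00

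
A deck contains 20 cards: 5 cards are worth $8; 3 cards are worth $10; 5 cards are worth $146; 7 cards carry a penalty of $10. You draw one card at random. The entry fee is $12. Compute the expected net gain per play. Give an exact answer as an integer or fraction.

49/2 dollars

E[payout] = (5/20)·8 + (3/20)·10 + (5/20)·146 + (7/20)·(-10) = 73/2
Expected profit = 73/2 − 12 = 49/2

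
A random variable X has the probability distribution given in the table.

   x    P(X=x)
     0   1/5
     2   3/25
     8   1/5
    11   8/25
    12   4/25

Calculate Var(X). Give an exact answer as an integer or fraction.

E[X] = (1/5)·0 + (3/25)·2 + (1/5)·8 + (8/25)·11 + (4/25)·12 = 182/25
E[X²] = (1/5)·0 + (3/25)·4 + (1/5)·64 + (8/25)·121 + (4/25)·144 = 1876/25
Var(X) = 1876/25 − (182/25)² = 13776/625

13776/625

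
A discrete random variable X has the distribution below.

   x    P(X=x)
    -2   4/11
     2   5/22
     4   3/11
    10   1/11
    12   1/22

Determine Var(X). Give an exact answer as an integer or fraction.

2081/121

E[X] = (4/11)·(-2) + (5/22)·2 + (3/11)·4 + (1/11)·10 + (1/22)·12 = 25/11
E[X²] = (4/11)·4 + (5/22)·4 + (3/11)·16 + (1/11)·100 + (1/22)·144 = 246/11
Var(X) = 246/11 − (25/11)² = 2081/121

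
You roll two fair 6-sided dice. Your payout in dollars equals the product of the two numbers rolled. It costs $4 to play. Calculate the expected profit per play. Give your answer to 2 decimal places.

Distribution of the product of the two numbers rolled: 1 w.p. 1/36, 2 w.p. 1/18, 3 w.p. 1/18, 4 w.p. 1/12, 5 w.p. 1/18, 6 w.p. 1/9, …
E[payout] = (1/36)·1 + (1/18)·2 + (1/18)·3 + (1/12)·4 + (1/18)·5 + (1/9)·6 + (1/18)·8 + (1/36)·9 + (1/18)·10 + (1/9)·12 + (1/18)·15 + (1/36)·16 + (1/18)·18 + (1/18)·20 + (1/18)·24 + (1/36)·25 + (1/18)·30 + (1/36)·36 = 49/4
Expected profit = 49/4 − 4 = 33/4 ≈ $8.25

$8.25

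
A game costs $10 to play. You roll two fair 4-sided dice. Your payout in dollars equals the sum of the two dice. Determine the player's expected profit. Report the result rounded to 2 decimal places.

Distribution of the sum of the two dice: 2 w.p. 1/16, 3 w.p. 1/8, 4 w.p. 3/16, 5 w.p. 1/4, 6 w.p. 3/16, 7 w.p. 1/8, …
E[payout] = (1/16)·2 + (1/8)·3 + (3/16)·4 + (1/4)·5 + (3/16)·6 + (1/8)·7 + (1/16)·8 = 5
Expected profit = 5 − 10 = -5 ≈ -$5.00

-$5.00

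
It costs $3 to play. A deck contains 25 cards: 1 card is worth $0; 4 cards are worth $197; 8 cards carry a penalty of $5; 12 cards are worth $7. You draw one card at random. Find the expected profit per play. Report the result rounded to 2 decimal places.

$30.28

E[payout] = (1/25)·0 + (4/25)·197 + (8/25)·(-5) + (12/25)·7 = 832/25
Expected profit = 832/25 − 3 = 757/25 ≈ $30.28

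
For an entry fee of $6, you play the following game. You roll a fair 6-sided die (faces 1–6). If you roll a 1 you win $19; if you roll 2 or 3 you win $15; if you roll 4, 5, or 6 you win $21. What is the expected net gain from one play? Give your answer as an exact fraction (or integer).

E[payout] = (1/3)·15 + (1/6)·19 + (1/2)·21 = 56/3
Expected profit = 56/3 − 6 = 38/3

38/3 dollars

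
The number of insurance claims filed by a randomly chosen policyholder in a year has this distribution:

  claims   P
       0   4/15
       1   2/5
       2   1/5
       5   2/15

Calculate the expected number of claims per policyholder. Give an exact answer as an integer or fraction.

22/15

E[X] = (4/15)·0 + (2/5)·1 + (1/5)·2 + (2/15)·5
     = 22/15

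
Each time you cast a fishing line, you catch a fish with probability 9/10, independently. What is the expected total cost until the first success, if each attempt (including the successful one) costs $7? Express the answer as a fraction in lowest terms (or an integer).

70/9 dollars

E[#attempts] = 1/p = 10/9; E[cost] = 7·10/9 = 70/9.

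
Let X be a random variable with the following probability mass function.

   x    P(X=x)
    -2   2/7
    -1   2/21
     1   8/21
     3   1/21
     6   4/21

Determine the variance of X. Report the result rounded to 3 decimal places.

E[X] = (2/7)·(-2) + (2/21)·(-1) + (8/21)·1 + (1/21)·3 + (4/21)·6 = 1
E[X²] = (2/7)·4 + (2/21)·1 + (8/21)·1 + (1/21)·9 + (4/21)·36 = 187/21
Var(X) = 187/21 − (1)² = 166/21 ≈ 7.905

7.905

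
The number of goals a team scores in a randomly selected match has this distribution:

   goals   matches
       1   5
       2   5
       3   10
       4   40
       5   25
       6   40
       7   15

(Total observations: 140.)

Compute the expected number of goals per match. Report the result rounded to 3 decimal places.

Total = 140, so P(goals=1) = 5/140, etc.
E[X] = (1/28)·1 + (1/28)·2 + (1/14)·3 + (2/7)·4 + (5/28)·5 + (2/7)·6 + (3/28)·7
     = 135/28 ≈ 4.821

4.821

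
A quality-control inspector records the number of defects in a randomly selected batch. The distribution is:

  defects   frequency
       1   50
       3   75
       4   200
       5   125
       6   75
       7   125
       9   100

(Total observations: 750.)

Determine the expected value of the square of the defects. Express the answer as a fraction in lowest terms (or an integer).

959/30

Total = 750, so P(defects=1) = 50/750, etc.
E[X²] = (1/15)·1 + (1/10)·9 + (4/15)·16 + (1/6)·25 + (1/10)·36 + (1/6)·49 + (2/15)·81
     = 959/30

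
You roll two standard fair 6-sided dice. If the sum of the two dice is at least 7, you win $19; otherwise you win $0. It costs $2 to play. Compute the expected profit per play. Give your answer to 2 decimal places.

$9.08

E[payout] = (5/12)·0 + (7/12)·19 = 133/12
Expected profit = 133/12 − 2 = 109/12 ≈ $9.08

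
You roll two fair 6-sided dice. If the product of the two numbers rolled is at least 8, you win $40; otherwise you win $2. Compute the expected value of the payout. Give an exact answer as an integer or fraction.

E[payout] = (7/18)·2 + (11/18)·40 = 227/9

227/9 dollars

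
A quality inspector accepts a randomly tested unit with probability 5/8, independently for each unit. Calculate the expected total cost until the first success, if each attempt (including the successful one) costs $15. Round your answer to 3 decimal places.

$24.000

E[#attempts] = 1/p = 8/5; E[cost] = 15·8/5 = 24.
≈ 24.000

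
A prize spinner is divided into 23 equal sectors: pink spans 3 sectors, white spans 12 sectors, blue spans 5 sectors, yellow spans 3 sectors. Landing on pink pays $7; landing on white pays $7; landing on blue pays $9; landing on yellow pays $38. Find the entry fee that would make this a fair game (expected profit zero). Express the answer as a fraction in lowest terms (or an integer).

264/23 dollars

E[payout] = (3/23)·7 + (12/23)·7 + (5/23)·9 + (3/23)·38 = 264/23
Fair fee = E[payout] = 264/23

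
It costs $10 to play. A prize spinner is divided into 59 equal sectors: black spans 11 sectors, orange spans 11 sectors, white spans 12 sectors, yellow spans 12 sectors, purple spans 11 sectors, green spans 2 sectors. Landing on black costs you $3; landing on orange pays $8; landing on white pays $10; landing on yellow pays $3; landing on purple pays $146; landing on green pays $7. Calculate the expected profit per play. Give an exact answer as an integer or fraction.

1241/59 dollars

E[payout] = (11/59)·(-3) + (11/59)·8 + (12/59)·10 + (12/59)·3 + (11/59)·146 + (2/59)·7 = 1831/59
Expected profit = 1831/59 − 10 = 1241/59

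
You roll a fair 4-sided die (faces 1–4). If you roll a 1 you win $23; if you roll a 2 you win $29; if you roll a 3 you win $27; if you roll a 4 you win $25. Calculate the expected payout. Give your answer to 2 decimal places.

E[payout] = (1/4)·23 + (1/4)·25 + (1/4)·27 + (1/4)·29 = 26
≈ $26.00

$26.00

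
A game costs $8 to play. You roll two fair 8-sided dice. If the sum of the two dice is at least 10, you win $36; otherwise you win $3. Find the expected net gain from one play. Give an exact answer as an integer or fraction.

151/16 dollars

E[payout] = (9/16)·3 + (7/16)·36 = 279/16
Expected profit = 279/16 − 8 = 151/16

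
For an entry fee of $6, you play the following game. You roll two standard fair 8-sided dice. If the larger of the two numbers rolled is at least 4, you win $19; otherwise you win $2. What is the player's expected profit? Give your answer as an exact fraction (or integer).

E[payout] = (9/64)·2 + (55/64)·19 = 1063/64
Expected profit = 1063/64 − 6 = 679/64

679/64 dollars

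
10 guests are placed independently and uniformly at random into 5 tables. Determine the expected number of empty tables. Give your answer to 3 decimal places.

Let Xⱼ=1 if table j is empty. P(Xⱼ=1) = ((5-1)/5)^10 = 1048576/9765625.
By linearity, E[#empty] = 5·1048576/9765625 = 1048576/1953125.
≈ 0.537

0.537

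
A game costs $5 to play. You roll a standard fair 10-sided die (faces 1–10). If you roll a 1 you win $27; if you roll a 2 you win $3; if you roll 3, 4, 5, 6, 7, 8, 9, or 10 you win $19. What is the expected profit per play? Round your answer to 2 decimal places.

E[payout] = (1/10)·3 + (4/5)·19 + (1/10)·27 = 91/5
Expected profit = 91/5 − 5 = 66/5 ≈ $13.20

$13.20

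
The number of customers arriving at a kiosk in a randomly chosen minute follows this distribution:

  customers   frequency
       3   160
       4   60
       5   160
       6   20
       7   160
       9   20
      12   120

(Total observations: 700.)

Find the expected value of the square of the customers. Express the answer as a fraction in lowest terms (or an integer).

Total = 700, so P(customers=3) = 160/700, etc.
E[X²] = (8/35)·9 + (3/35)·16 + (8/35)·25 + (1/35)·36 + (8/35)·49 + (1/35)·81 + (6/35)·144
     = 1693/35

1693/35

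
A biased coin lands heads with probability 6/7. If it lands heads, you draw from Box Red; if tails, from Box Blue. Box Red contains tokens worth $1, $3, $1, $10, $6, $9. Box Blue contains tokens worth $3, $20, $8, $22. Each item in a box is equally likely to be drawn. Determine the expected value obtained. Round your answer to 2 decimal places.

E[X | Box Red] = (1 + 3 + 1 + 10 + 6 + 9)/6 = 5
E[X | Box Blue] = (3 + 20 + 8 + 22)/4 = 53/4
E[X] = (6/7)·5 + (1/7)·53/4 = 173/28 ≈ 6.18

$6.18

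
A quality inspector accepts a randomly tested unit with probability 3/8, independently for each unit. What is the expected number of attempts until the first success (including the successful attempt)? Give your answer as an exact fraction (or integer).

8/3

For a geometric distribution, E[trials] = 1/p = 1/(3/8) = 8/3.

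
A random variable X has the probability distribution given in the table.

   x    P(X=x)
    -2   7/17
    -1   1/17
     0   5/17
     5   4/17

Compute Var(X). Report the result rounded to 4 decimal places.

E[X] = (7/17)·(-2) + (1/17)·(-1) + (5/17)·0 + (4/17)·5 = 5/17
E[X²] = (7/17)·4 + (1/17)·1 + (5/17)·0 + (4/17)·25 = 129/17
Var(X) = 129/17 − (5/17)² = 2168/289 ≈ 7.5017

7.5017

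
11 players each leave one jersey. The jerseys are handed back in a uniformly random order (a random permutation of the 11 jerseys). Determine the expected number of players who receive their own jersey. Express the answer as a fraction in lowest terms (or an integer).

1

Let Xᵢ = 1 if person i gets their own jersey. For each i, P(Xᵢ=1) = 1/11.
By linearity of expectation, E[X₁+…+X_11] = 11·(1/11) = 1.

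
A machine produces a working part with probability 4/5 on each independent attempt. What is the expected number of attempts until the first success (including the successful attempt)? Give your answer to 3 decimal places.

1.250

For a geometric distribution, E[trials] = 1/p = 1/(4/5) = 5/4.
≈ 1.250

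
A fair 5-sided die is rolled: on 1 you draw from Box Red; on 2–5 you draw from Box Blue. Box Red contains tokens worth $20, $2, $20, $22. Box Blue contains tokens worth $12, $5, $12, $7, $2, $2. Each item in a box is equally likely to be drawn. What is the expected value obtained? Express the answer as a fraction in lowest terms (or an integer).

128/15 dollars

E[X | Box Red] = (20 + 2 + 20 + 22)/4 = 16
E[X | Box Blue] = (12 + 5 + 12 + 7 + 2 + 2)/6 = 20/3
E[X] = (1/5)·16 + (4/5)·20/3 = 128/15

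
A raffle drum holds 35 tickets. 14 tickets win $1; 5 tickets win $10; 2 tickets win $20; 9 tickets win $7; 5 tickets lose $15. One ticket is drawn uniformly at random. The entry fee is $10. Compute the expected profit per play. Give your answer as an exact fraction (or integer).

E[payout] = (14/35)·1 + (5/35)·10 + (2/35)·20 + (9/35)·7 + (5/35)·(-15) = 92/35
Expected profit = 92/35 − 10 = -258/35

-258/35 dollars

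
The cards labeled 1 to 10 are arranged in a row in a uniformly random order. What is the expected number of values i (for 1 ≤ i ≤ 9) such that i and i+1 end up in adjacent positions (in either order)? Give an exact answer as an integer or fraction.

9/5

For each i ∈ {1,…,9}, let Xᵢ = 1 if i and i+1 are adjacent. P(Xᵢ=1) = 2·(10−1)!/10! = 2/10.
By linearity, E[ΣXᵢ] = (9)·(2/10) = 9/5.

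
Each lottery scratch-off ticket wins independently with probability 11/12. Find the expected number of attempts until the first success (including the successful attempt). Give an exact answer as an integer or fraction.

12/11

For a geometric distribution, E[trials] = 1/p = 1/(11/12) = 12/11.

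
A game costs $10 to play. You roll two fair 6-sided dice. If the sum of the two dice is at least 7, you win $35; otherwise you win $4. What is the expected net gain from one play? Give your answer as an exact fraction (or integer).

E[payout] = (5/12)·4 + (7/12)·35 = 265/12
Expected profit = 265/12 − 10 = 145/12

145/12 dollars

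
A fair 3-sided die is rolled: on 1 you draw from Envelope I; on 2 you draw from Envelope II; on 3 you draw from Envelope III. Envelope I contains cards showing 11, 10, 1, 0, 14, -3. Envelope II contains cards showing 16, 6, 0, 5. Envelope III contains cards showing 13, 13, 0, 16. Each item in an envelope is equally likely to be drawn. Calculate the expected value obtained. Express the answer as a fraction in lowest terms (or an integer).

E[X | Envelope I] = (11 + 10 + 1 + 0 + 14 − 3)/6 = 11/2
E[X | Envelope II] = (16 + 6 + 0 + 5)/4 = 27/4
E[X | Envelope III] = (13 + 13 + 0 + 16)/4 = 21/2
E[X] = (1/3)·11/2 + (1/3)·27/4 + (1/3)·21/2 = 91/12

91/12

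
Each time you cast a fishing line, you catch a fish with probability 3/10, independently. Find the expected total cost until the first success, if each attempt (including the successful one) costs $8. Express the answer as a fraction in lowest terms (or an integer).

80/3 dollars

E[#attempts] = 1/p = 10/3; E[cost] = 8·10/3 = 80/3.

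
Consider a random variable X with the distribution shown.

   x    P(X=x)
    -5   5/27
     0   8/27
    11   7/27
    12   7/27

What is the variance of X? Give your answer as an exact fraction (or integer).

34964/729

E[X] = (5/27)·(-5) + (8/27)·0 + (7/27)·11 + (7/27)·12 = 136/27
E[X²] = (5/27)·25 + (8/27)·0 + (7/27)·121 + (7/27)·144 = 220/3
Var(X) = 220/3 − (136/27)² = 34964/729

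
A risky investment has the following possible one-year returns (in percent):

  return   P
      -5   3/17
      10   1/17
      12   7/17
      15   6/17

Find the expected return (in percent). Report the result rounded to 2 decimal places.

E[X] = (3/17)·(-5) + (1/17)·10 + (7/17)·12 + (6/17)·15
     = 169/17 ≈ 9.94

9.94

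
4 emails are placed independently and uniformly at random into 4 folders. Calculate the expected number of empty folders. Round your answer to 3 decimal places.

1.266

Let Xⱼ=1 if folder j is empty. P(Xⱼ=1) = ((4-1)/4)^4 = 81/256.
By linearity, E[#empty] = 4·81/256 = 81/64.
≈ 1.266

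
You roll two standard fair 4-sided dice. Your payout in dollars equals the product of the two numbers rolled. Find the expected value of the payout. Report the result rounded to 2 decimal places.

Distribution of the product of the two numbers rolled: 1 w.p. 1/16, 2 w.p. 1/8, 3 w.p. 1/8, 4 w.p. 3/16, 6 w.p. 1/8, 8 w.p. 1/8, …
E[payout] = (1/16)·1 + (1/8)·2 + (1/8)·3 + (3/16)·4 + (1/8)·6 + (1/8)·8 + (1/16)·9 + (1/8)·12 + (1/16)·16 = 25/4
≈ $6.25

$6.25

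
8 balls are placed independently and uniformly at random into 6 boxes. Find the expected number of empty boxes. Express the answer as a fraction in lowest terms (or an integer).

390625/279936

Let Xⱼ=1 if box j is empty. P(Xⱼ=1) = ((6-1)/6)^8 = 390625/1679616.
By linearity, E[#empty] = 6·390625/1679616 = 390625/279936.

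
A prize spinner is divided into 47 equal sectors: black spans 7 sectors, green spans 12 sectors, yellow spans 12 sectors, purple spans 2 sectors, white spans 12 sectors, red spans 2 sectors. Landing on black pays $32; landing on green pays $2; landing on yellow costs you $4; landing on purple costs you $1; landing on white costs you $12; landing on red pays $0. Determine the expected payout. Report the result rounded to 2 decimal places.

$1.15

E[payout] = (7/47)·32 + (12/47)·2 + (12/47)·(-4) + (2/47)·(-1) + (12/47)·(-12) + (2/47)·0 = 54/47
≈ $1.15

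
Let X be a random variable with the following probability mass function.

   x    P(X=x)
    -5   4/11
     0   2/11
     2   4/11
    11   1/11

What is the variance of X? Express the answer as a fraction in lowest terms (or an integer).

E[X] = (4/11)·(-5) + (2/11)·0 + (4/11)·2 + (1/11)·11 = -1/11
E[X²] = (4/11)·25 + (2/11)·0 + (4/11)·4 + (1/11)·121 = 237/11
Var(X) = 237/11 − (-1/11)² = 2606/121

2606/121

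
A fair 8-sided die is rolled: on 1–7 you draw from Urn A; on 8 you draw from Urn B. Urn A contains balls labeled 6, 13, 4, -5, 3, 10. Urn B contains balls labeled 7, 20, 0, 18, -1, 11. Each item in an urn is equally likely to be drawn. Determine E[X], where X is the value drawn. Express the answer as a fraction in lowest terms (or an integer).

17/3

E[X | Urn A] = (6 + 13 + 4 − 5 + 3 + 10)/6 = 31/6
E[X | Urn B] = (7 + 20 + 0 + 18 − 1 + 11)/6 = 55/6
E[X] = (7/8)·31/6 + (1/8)·55/6 = 17/3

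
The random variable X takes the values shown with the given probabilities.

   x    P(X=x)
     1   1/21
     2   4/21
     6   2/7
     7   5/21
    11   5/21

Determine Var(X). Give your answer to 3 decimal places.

E[X] = (1/21)·1 + (4/21)·2 + (2/7)·6 + (5/21)·7 + (5/21)·11 = 45/7
E[X²] = (1/21)·1 + (4/21)·4 + (2/7)·36 + (5/21)·49 + (5/21)·121 = 361/7
Var(X) = 361/7 − (45/7)² = 502/49 ≈ 10.245

10.245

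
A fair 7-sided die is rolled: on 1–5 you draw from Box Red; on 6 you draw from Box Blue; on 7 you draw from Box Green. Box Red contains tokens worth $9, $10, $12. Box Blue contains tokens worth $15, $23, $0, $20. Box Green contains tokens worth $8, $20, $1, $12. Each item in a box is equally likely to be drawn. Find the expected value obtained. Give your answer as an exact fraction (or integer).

E[X | Box Red] = (9 + 10 + 12)/3 = 31/3
E[X | Box Blue] = (15 + 23 + 0 + 20)/4 = 29/2
E[X | Box Green] = (8 + 20 + 1 + 12)/4 = 41/4
E[X] = (5/7)·31/3 + (1/7)·29/2 + (1/7)·41/4 = 131/12

131/12 dollars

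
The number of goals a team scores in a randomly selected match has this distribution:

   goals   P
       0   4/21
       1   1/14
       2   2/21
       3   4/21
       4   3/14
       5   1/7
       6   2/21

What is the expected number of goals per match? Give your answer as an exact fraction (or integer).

E[X] = (4/21)·0 + (1/14)·1 + (2/21)·2 + (4/21)·3 + (3/14)·4 + (1/7)·5 + (2/21)·6
     = 125/42

125/42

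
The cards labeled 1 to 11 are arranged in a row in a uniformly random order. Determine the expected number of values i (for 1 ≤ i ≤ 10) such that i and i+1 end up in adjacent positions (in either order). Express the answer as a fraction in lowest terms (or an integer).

20/11

For each i ∈ {1,…,10}, let Xᵢ = 1 if i and i+1 are adjacent. P(Xᵢ=1) = 2·(11−1)!/11! = 2/11.
By linearity, E[ΣXᵢ] = (10)·(2/11) = 20/11.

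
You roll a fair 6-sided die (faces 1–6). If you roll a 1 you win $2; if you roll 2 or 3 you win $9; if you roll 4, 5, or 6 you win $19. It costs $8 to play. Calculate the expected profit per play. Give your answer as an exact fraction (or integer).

29/6 dollars

E[payout] = (1/6)·2 + (1/3)·9 + (1/2)·19 = 77/6
Expected profit = 77/6 − 8 = 29/6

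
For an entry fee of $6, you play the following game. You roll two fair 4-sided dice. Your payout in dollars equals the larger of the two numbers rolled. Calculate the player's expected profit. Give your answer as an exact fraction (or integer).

Distribution of the larger of the two numbers rolled: 1 w.p. 1/16, 2 w.p. 3/16, 3 w.p. 5/16, 4 w.p. 7/16
E[payout] = (1/16)·1 + (3/16)·2 + (5/16)·3 + (7/16)·4 = 25/8
Expected profit = 25/8 − 6 = -23/8

-23/8 dollars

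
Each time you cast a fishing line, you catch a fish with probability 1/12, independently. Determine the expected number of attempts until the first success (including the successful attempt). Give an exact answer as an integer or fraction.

12

For a geometric distribution, E[trials] = 1/p = 1/(1/12) = 12.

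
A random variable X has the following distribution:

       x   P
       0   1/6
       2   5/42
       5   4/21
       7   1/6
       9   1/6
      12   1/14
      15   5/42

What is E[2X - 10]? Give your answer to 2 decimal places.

E[2x-10] = (1/6)·(-10) + (5/42)·(-6) + (4/21)·0 + (1/6)·4 + (1/6)·8 + (1/14)·14 + (5/42)·20
     = 3 ≈ 3.00

3.00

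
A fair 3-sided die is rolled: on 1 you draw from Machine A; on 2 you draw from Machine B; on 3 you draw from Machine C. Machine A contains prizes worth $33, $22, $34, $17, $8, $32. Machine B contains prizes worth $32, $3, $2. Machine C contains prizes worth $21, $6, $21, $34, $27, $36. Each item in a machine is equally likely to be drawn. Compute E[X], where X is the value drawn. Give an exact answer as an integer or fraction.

365/18 dollars

E[X | Machine A] = (33 + 22 + 34 + 17 + 8 + 32)/6 = 73/3
E[X | Machine B] = (32 + 3 + 2)/3 = 37/3
E[X | Machine C] = (21 + 6 + 21 + 34 + 27 + 36)/6 = 145/6
E[X] = (1/3)·73/3 + (1/3)·37/3 + (1/3)·145/6 = 365/18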